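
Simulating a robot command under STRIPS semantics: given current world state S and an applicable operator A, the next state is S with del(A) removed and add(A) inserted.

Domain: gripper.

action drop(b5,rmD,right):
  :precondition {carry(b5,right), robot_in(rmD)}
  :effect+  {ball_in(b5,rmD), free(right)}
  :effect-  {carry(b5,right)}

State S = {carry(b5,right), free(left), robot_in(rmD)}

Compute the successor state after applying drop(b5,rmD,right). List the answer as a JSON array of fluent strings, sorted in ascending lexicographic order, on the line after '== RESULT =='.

Compute (S \ del) ∪ add:
  pre ⊆ S: {carry(b5,right), robot_in(rmD)} ⊆ S  — applicable
  S \ del = {free(left), robot_in(rmD)}
  ∪ add   = {ball_in(b5,rmD), free(left), free(right), robot_in(rmD)}

== RESULT ==
["ball_in(b5,rmD)", "free(left)", "free(right)", "robot_in(rmD)"]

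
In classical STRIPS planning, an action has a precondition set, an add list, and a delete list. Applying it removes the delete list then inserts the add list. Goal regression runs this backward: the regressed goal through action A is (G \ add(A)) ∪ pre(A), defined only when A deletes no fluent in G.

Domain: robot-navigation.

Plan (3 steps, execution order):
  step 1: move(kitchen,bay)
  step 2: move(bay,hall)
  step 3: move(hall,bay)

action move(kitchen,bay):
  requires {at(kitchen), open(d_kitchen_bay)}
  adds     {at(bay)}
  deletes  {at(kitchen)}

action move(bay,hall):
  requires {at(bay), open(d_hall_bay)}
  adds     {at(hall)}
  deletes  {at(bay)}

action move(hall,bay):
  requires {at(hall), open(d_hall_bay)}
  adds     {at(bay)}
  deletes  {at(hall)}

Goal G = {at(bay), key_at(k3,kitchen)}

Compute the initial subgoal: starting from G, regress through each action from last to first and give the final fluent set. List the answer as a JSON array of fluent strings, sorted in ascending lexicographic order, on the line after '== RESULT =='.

Work backward from the goal:
  through step 3 (move(hall,bay)): drop {at(bay)}, keep {key_at(k3,kitchen)}, require {at(hall), open(d_hall_bay)}
    → {at(hall), key_at(k3,kitchen), open(d_hall_bay)}
  through step 2 (move(bay,hall)): drop {at(hall)}, keep {key_at(k3,kitchen), open(d_hall_bay)}, require {at(bay), open(d_hall_bay)}
    → {at(bay), key_at(k3,kitchen), open(d_hall_bay)}
  through step 1 (move(kitchen,bay)): drop {at(bay)}, keep {key_at(k3,kitchen), open(d_hall_bay)}, require {at(kitchen), open(d_kitchen_bay)}
    → {at(kitchen), key_at(k3,kitchen), open(d_hall_bay), open(d_kitchen_bay)}

== RESULT ==
["at(kitchen)", "key_at(k3,kitchen)", "open(d_hall_bay)", "open(d_kitchen_bay)"]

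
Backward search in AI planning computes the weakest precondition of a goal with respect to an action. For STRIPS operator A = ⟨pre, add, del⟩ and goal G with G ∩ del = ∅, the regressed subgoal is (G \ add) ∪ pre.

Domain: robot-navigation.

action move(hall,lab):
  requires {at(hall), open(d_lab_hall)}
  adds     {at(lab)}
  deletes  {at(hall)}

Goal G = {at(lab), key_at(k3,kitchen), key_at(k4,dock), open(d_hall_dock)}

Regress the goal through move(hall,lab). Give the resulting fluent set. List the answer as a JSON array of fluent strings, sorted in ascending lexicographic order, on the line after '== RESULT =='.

Regress:
  G ∩ del = {}  (empty — regression defined)
  G \ add = {at(lab), key_at(k3,kitchen), key_at(k4,dock), open(d_hall_dock)} \ {at(lab)} = {key_at(k3,kitchen), key_at(k4,dock), open(d_hall_dock)}
  ∪ pre   = {key_at(k3,kitchen), key_at(k4,dock), open(d_hall_dock)} ∪ {at(hall), open(d_lab_hall)}
          = {at(hall), key_at(k3,kitchen), key_at(k4,dock), open(d_hall_dock), open(d_lab_hall)}

== RESULT ==
["at(hall)", "key_at(k3,kitchen)", "key_at(k4,dock)", "open(d_hall_dock)", "open(d_lab_hall)"]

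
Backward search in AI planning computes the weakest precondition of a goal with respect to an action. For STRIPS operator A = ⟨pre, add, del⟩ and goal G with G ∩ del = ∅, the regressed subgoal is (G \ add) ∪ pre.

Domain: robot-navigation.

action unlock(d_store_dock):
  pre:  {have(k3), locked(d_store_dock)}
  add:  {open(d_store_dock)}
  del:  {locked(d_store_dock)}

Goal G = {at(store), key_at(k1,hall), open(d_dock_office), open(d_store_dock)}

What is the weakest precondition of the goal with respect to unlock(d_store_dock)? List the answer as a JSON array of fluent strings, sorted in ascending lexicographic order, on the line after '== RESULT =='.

Regress:
  G ∩ del = {}  (empty — regression defined)
  G \ add = {at(store), key_at(k1,hall), open(d_dock_office), open(d_store_dock)} \ {open(d_store_dock)} = {at(store), key_at(k1,hall), open(d_dock_office)}
  ∪ pre   = {at(store), key_at(k1,hall), open(d_dock_office)} ∪ {have(k3), locked(d_store_dock)}
          = {at(store), have(k3), key_at(k1,hall), locked(d_store_dock), open(d_dock_office)}

== RESULT ==
["at(store)", "have(k3)", "key_at(k1,hall)", "locked(d_store_dock)", "open(d_dock_office)"]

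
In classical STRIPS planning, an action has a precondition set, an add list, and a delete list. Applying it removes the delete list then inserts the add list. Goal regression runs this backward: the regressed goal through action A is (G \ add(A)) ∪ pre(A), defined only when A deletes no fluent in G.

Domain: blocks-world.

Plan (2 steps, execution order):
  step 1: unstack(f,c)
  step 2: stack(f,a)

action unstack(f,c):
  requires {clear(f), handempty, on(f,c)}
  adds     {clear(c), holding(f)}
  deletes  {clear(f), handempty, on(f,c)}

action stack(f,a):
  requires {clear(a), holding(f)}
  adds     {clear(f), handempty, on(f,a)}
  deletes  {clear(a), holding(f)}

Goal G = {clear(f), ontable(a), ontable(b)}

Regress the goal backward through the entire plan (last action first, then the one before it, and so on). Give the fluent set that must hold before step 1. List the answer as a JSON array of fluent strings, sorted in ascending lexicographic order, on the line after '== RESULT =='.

Work backward from the goal:
  through step 2 (stack(f,a)): drop {clear(f)}, keep {ontable(a), ontable(b)}, require {clear(a), holding(f)}
    → {clear(a), holding(f), ontable(a), ontable(b)}
  through step 1 (unstack(f,c)): drop {holding(f)}, keep {clear(a), ontable(a), ontable(b)}, require {clear(f), handempty, on(f,c)}
    → {clear(a), clear(f), handempty, on(f,c), ontable(a), ontable(b)}

== RESULT ==
["clear(a)", "clear(f)", "handempty", "on(f,c)", "ontable(a)", "ontable(b)"]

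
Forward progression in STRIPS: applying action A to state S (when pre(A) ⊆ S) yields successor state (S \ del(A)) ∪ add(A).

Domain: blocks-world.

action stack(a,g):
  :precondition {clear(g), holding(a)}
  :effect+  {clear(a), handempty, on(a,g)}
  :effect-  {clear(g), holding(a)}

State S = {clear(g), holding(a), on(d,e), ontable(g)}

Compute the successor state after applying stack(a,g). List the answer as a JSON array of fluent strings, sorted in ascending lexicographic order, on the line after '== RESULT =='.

Compute (S \ del) ∪ add:
  pre ⊆ S: {clear(g), holding(a)} ⊆ S  — applicable
  S \ del = {on(d,e), ontable(g)}
  ∪ add   = {clear(a), handempty, on(a,g), on(d,e), ontable(g)}

== RESULT ==
["clear(a)", "handempty", "on(a,g)", "on(d,e)", "ontable(g)"]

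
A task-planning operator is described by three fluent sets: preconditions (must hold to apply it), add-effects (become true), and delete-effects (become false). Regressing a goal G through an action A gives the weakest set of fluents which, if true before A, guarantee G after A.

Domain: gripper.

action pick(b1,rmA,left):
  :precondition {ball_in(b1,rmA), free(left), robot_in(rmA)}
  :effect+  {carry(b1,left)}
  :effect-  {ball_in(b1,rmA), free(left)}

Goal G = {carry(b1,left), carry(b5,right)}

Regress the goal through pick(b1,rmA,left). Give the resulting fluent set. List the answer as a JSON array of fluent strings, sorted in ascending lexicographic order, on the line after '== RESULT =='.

Compute (G \ add) ∪ pre:
  G ∩ del = {}  (empty — regression defined)
  G \ add = {carry(b1,left), carry(b5,right)} \ {carry(b1,left)} = {carry(b5,right)}
  ∪ pre   = {carry(b5,right)} ∪ {ball_in(b1,rmA), free(left), robot_in(rmA)}
          = {ball_in(b1,rmA), carry(b5,right), free(left), robot_in(rmA)}

== RESULT ==
["ball_in(b1,rmA)", "carry(b5,right)", "free(left)", "robot_in(rmA)"]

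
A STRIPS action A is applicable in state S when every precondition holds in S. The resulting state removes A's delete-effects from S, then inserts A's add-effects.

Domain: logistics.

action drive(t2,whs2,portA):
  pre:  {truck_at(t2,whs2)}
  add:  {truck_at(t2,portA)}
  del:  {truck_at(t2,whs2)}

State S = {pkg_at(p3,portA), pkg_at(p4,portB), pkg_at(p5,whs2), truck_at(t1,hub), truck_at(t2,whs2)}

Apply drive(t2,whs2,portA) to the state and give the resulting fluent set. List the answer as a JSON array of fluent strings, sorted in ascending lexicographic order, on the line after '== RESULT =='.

Progress:
  pre ⊆ S: {truck_at(t2,whs2)} ⊆ S  — applicable
  S \ del = {pkg_at(p3,portA), pkg_at(p4,portB), pkg_at(p5,whs2), truck_at(t1,hub)}
  ∪ add   = {pkg_at(p3,portA), pkg_at(p4,portB), pkg_at(p5,whs2), truck_at(t1,hub), truck_at(t2,portA)}

== RESULT ==
["pkg_at(p3,portA)", "pkg_at(p4,portB)", "pkg_at(p5,whs2)", "truck_at(t1,hub)", "truck_at(t2,portA)"]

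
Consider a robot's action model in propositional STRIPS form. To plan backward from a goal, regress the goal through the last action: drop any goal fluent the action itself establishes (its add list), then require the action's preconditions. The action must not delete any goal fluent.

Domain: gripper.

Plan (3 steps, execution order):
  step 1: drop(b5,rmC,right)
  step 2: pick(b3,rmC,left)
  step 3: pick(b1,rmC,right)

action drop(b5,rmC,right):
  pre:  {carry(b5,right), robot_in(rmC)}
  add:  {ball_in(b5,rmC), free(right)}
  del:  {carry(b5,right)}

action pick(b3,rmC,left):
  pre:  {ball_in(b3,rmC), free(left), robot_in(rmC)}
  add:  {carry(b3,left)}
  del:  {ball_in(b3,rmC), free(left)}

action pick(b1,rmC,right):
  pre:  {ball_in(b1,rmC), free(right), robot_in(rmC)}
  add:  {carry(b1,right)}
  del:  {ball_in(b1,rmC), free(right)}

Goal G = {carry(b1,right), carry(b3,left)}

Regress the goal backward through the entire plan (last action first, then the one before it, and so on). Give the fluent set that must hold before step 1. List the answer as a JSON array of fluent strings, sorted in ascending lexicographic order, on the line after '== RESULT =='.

Work backward from the goal:
  through step 3 (pick(b1,rmC,right)): drop {carry(b1,right)}, keep {carry(b3,left)}, require {ball_in(b1,rmC), free(right), robot_in(rmC)}
    → {ball_in(b1,rmC), carry(b3,left), free(right), robot_in(rmC)}
  through step 2 (pick(b3,rmC,left)): drop {carry(b3,left)}, keep {ball_in(b1,rmC), free(right), robot_in(rmC)}, require {ball_in(b3,rmC), free(left), robot_in(rmC)}
    → {ball_in(b1,rmC), ball_in(b3,rmC), free(left), free(right), robot_in(rmC)}
  through step 1 (drop(b5,rmC,right)): drop {free(right)}, keep {ball_in(b1,rmC), ball_in(b3,rmC), free(left), robot_in(rmC)}, require {carry(b5,right), robot_in(rmC)}
    → {ball_in(b1,rmC), ball_in(b3,rmC), carry(b5,right), free(left), robot_in(rmC)}

== RESULT ==
["ball_in(b1,rmC)", "ball_in(b3,rmC)", "carry(b5,right)", "free(left)", "robot_in(rmC)"]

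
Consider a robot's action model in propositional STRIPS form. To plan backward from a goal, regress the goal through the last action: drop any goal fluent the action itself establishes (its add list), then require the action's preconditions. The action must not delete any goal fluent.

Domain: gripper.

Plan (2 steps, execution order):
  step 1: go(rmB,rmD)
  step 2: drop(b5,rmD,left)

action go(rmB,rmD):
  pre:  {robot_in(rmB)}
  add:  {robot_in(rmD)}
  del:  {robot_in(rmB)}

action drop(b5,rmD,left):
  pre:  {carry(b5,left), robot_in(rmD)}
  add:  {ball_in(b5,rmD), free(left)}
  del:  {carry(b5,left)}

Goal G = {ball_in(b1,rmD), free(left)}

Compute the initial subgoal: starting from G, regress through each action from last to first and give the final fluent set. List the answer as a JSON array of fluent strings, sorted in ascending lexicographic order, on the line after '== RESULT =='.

Regress step by step:
  through step 2 (drop(b5,rmD,left)): drop {free(left)}, keep {ball_in(b1,rmD)}, require {carry(b5,left), robot_in(rmD)}
    → {ball_in(b1,rmD), carry(b5,left), robot_in(rmD)}
  through step 1 (go(rmB,rmD)): drop {robot_in(rmD)}, keep {ball_in(b1,rmD), carry(b5,left)}, require {robot_in(rmB)}
    → {ball_in(b1,rmD), carry(b5,left), robot_in(rmB)}

== RESULT ==
["ball_in(b1,rmD)", "carry(b5,left)", "robot_in(rmB)"]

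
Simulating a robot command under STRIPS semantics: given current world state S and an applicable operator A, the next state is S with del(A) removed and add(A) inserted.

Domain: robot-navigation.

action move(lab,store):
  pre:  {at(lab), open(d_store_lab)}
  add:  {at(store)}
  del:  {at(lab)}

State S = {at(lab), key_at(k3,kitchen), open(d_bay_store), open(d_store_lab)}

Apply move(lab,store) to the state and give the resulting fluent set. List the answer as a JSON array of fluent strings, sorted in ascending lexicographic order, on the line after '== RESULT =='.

Compute (S \ del) ∪ add:
  pre ⊆ S: {at(lab), open(d_store_lab)} ⊆ S  — applicable
  S \ del = {key_at(k3,kitchen), open(d_bay_store), open(d_store_lab)}
  ∪ add   = {at(store), key_at(k3,kitchen), open(d_bay_store), open(d_store_lab)}

== RESULT ==
["at(store)", "key_at(k3,kitchen)", "open(d_bay_store)", "open(d_store_lab)"]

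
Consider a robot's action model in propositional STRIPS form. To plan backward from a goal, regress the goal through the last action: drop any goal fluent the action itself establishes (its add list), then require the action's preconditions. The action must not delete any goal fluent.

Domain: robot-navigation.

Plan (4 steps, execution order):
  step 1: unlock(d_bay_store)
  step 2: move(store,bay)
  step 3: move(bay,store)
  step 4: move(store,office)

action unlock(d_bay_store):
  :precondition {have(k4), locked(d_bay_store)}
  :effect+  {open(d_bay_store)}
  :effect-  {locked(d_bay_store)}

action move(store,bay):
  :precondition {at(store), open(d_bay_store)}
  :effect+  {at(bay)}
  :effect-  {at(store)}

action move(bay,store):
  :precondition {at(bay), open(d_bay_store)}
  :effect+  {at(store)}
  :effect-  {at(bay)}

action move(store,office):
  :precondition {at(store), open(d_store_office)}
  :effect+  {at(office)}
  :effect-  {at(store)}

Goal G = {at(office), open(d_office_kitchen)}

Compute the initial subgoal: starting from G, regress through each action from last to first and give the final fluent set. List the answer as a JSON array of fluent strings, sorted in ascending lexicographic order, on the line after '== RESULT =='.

Work backward from the goal:
  through step 4 (move(store,office)): drop {at(office)}, keep {open(d_office_kitchen)}, require {at(store), open(d_store_office)}
    → {at(store), open(d_office_kitchen), open(d_store_office)}
  through step 3 (move(bay,store)): drop {at(store)}, keep {open(d_office_kitchen), open(d_store_office)}, require {at(bay), open(d_bay_store)}
    → {at(bay), open(d_bay_store), open(d_office_kitchen), open(d_store_office)}
  through step 2 (move(store,bay)): drop {at(bay)}, keep {open(d_bay_store), open(d_office_kitchen), open(d_store_office)}, require {at(store), open(d_bay_store)}
    → {at(store), open(d_bay_store), open(d_office_kitchen), open(d_store_office)}
  through step 1 (unlock(d_bay_store)): drop {open(d_bay_store)}, keep {at(store), open(d_office_kitchen), open(d_store_office)}, require {have(k4), locked(d_bay_store)}
    → {at(store), have(k4), locked(d_bay_store), open(d_office_kitchen), open(d_store_office)}

== RESULT ==
["at(store)", "have(k4)", "locked(d_bay_store)", "open(d_office_kitchen)", "open(d_store_office)"]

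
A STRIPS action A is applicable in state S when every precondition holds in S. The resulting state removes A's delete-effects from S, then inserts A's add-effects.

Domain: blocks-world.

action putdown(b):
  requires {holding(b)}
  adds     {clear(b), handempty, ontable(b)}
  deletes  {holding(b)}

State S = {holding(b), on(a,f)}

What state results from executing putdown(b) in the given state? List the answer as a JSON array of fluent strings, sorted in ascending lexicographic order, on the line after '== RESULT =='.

Compute (S \ del) ∪ add:
  pre ⊆ S: {holding(b)} ⊆ S  — applicable
  S \ del = {on(a,f)}
  ∪ add   = {clear(b), handempty, on(a,f), ontable(b)}

== RESULT ==
["clear(b)", "handempty", "on(a,f)", "ontable(b)"]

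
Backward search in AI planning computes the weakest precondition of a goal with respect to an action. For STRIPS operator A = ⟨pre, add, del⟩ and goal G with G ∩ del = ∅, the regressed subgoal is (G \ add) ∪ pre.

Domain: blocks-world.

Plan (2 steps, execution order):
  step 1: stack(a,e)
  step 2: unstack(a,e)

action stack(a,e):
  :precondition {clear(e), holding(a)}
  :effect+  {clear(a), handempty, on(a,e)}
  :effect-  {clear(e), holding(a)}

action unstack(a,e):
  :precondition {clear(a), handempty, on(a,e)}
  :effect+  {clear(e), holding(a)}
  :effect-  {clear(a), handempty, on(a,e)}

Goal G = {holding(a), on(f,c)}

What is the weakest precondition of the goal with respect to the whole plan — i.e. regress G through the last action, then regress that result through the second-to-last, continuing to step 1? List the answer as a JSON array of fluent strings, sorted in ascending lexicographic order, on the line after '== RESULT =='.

Regress step by step:
  through step 2 (unstack(a,e)): drop {holding(a)}, keep {on(f,c)}, require {clear(a), handempty, on(a,e)}
    → {clear(a), handempty, on(a,e), on(f,c)}
  through step 1 (stack(a,e)): drop {clear(a), handempty, on(a,e)}, keep {on(f,c)}, require {clear(e), holding(a)}
    → {clear(e), holding(a), on(f,c)}

== RESULT ==
["clear(e)", "holding(a)", "on(f,c)"]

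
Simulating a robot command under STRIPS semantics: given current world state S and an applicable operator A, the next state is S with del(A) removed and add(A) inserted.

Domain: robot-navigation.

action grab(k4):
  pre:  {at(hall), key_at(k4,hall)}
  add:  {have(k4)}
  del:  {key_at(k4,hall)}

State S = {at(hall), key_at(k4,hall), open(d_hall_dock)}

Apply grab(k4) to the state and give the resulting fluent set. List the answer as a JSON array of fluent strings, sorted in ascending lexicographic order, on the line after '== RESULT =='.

Progress:
  pre ⊆ S: {at(hall), key_at(k4,hall)} ⊆ S  — applicable
  S \ del = {at(hall), open(d_hall_dock)}
  ∪ add   = {at(hall), have(k4), open(d_hall_dock)}

== RESULT ==
["at(hall)", "have(k4)", "open(d_hall_dock)"]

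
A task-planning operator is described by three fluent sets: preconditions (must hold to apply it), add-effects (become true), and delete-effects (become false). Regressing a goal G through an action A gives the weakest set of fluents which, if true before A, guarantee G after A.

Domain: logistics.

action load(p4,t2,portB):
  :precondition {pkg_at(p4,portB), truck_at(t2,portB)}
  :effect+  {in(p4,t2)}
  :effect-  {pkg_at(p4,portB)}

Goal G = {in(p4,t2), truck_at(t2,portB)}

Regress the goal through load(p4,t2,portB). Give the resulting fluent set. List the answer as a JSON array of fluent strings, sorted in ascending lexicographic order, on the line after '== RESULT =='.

Regress:
  G ∩ del = {}  (empty — regression defined)
  G \ add = {in(p4,t2), truck_at(t2,portB)} \ {in(p4,t2)} = {truck_at(t2,portB)}
  ∪ pre   = {truck_at(t2,portB)} ∪ {pkg_at(p4,portB), truck_at(t2,portB)}
          = {pkg_at(p4,portB), truck_at(t2,portB)}

== RESULT ==
["pkg_at(p4,portB)", "truck_at(t2,portB)"]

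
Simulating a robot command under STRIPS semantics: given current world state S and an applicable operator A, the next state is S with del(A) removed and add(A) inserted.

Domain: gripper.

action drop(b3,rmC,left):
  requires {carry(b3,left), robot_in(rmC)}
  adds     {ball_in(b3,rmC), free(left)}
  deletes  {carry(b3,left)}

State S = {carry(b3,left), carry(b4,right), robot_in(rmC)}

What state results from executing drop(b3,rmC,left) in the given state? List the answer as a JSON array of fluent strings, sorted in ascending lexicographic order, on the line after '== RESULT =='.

Progress:
  pre ⊆ S: {carry(b3,left), robot_in(rmC)} ⊆ S  — applicable
  S \ del = {carry(b4,right), robot_in(rmC)}
  ∪ add   = {ball_in(b3,rmC), carry(b4,right), free(left), robot_in(rmC)}

== RESULT ==
["ball_in(b3,rmC)", "carry(b4,right)", "free(left)", "robot_in(rmC)"]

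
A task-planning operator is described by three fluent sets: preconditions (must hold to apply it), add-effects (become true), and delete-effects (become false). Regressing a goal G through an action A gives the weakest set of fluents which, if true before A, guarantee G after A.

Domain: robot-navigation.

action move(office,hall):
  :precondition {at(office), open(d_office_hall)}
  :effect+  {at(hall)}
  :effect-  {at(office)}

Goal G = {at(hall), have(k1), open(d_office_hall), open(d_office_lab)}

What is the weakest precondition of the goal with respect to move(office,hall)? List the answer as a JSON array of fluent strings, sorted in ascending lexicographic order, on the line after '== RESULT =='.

Compute (G \ add) ∪ pre:
  G ∩ del = {}  (empty — regression defined)
  G \ add = {at(hall), have(k1), open(d_office_hall), open(d_office_lab)} \ {at(hall)} = {have(k1), open(d_office_hall), open(d_office_lab)}
  ∪ pre   = {have(k1), open(d_office_hall), open(d_office_lab)} ∪ {at(office), open(d_office_hall)}
          = {at(office), have(k1), open(d_office_hall), open(d_office_lab)}

== RESULT ==
["at(office)", "have(k1)", "open(d_office_hall)", "open(d_office_lab)"]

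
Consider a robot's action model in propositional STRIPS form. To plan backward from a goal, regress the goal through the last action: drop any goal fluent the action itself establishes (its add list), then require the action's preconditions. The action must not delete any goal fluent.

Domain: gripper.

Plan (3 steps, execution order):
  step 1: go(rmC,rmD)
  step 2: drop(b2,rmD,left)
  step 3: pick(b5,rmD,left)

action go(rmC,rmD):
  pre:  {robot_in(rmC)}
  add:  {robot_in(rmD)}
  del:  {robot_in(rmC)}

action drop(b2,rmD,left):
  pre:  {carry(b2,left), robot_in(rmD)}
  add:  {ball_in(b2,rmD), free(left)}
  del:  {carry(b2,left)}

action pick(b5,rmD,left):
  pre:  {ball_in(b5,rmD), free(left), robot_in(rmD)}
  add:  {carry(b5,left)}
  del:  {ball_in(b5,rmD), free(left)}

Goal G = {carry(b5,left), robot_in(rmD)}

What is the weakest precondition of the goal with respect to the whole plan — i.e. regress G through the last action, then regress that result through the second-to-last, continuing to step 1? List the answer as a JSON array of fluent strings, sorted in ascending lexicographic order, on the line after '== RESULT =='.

Regress step by step:
  through step 3 (pick(b5,rmD,left)): drop {carry(b5,left)}, keep {robot_in(rmD)}, require {ball_in(b5,rmD), free(left), robot_in(rmD)}
    → {ball_in(b5,rmD), free(left), robot_in(rmD)}
  through step 2 (drop(b2,rmD,left)): drop {free(left)}, keep {ball_in(b5,rmD), robot_in(rmD)}, require {carry(b2,left), robot_in(rmD)}
    → {ball_in(b5,rmD), carry(b2,left), robot_in(rmD)}
  through step 1 (go(rmC,rmD)): drop {robot_in(rmD)}, keep {ball_in(b5,rmD), carry(b2,left)}, require {robot_in(rmC)}
    → {ball_in(b5,rmD), carry(b2,left), robot_in(rmC)}

== RESULT ==
["ball_in(b5,rmD)", "carry(b2,left)", "robot_in(rmC)"]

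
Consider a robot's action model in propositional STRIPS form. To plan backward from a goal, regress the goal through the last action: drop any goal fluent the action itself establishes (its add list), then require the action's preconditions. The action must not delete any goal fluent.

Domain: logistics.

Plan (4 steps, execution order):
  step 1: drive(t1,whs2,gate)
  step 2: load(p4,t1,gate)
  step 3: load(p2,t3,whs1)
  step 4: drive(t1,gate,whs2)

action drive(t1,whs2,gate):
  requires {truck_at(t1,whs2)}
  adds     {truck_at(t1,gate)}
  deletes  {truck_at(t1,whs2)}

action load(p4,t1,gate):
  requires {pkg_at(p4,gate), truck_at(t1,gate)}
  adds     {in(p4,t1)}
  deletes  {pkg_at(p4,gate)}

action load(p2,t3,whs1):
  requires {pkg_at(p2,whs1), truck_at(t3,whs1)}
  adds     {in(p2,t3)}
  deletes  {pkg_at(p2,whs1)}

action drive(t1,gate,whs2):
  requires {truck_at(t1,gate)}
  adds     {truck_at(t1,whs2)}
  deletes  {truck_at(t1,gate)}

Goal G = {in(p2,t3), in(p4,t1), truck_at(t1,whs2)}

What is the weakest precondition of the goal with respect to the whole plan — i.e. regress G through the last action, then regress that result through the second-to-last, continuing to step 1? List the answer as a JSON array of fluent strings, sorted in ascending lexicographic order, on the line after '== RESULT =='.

Work backward from the goal:
  through step 4 (drive(t1,gate,whs2)): drop {truck_at(t1,whs2)}, keep {in(p2,t3), in(p4,t1)}, require {truck_at(t1,gate)}
    → {in(p2,t3), in(p4,t1), truck_at(t1,gate)}
  through step 3 (load(p2,t3,whs1)): drop {in(p2,t3)}, keep {in(p4,t1), truck_at(t1,gate)}, require {pkg_at(p2,whs1), truck_at(t3,whs1)}
    → {in(p4,t1), pkg_at(p2,whs1), truck_at(t1,gate), truck_at(t3,whs1)}
  through step 2 (load(p4,t1,gate)): drop {in(p4,t1)}, keep {pkg_at(p2,whs1), truck_at(t1,gate), truck_at(t3,whs1)}, require {pkg_at(p4,gate), truck_at(t1,gate)}
    → {pkg_at(p2,whs1), pkg_at(p4,gate), truck_at(t1,gate), truck_at(t3,whs1)}
  through step 1 (drive(t1,whs2,gate)): drop {truck_at(t1,gate)}, keep {pkg_at(p2,whs1), pkg_at(p4,gate), truck_at(t3,whs1)}, require {truck_at(t1,whs2)}
    → {pkg_at(p2,whs1), pkg_at(p4,gate), truck_at(t1,whs2), truck_at(t3,whs1)}

== RESULT ==
["pkg_at(p2,whs1)", "pkg_at(p4,gate)", "truck_at(t1,whs2)", "truck_at(t3,whs1)"]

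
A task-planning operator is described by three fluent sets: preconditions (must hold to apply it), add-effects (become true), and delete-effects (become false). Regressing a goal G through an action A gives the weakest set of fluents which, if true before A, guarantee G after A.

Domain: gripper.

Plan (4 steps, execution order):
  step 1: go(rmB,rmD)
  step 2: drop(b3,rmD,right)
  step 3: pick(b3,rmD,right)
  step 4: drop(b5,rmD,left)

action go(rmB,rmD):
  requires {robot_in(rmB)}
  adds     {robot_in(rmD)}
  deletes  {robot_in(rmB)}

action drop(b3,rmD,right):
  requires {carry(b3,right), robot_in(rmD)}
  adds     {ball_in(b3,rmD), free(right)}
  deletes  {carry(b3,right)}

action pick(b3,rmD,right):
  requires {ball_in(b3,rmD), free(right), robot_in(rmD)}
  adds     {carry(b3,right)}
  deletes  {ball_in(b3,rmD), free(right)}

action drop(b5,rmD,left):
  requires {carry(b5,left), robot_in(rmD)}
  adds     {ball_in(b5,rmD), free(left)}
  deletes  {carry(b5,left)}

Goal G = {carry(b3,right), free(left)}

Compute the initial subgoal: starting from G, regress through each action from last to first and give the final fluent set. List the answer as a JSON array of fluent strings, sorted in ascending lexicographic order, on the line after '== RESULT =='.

Regress step by step:
  through step 4 (drop(b5,rmD,left)): drop {free(left)}, keep {carry(b3,right)}, require {carry(b5,left), robot_in(rmD)}
    → {carry(b3,right), carry(b5,left), robot_in(rmD)}
  through step 3 (pick(b3,rmD,right)): drop {carry(b3,right)}, keep {carry(b5,left), robot_in(rmD)}, require {ball_in(b3,rmD), free(right), robot_in(rmD)}
    → {ball_in(b3,rmD), carry(b5,left), free(right), robot_in(rmD)}
  through step 2 (drop(b3,rmD,right)): drop {ball_in(b3,rmD), free(right)}, keep {carry(b5,left), robot_in(rmD)}, require {carry(b3,right), robot_in(rmD)}
    → {carry(b3,right), carry(b5,left), robot_in(rmD)}
  through step 1 (go(rmB,rmD)): drop {robot_in(rmD)}, keep {carry(b3,right), carry(b5,left)}, require {robot_in(rmB)}
    → {carry(b3,right), carry(b5,left), robot_in(rmB)}

== RESULT ==
["carry(b3,right)", "carry(b5,left)", "robot_in(rmB)"]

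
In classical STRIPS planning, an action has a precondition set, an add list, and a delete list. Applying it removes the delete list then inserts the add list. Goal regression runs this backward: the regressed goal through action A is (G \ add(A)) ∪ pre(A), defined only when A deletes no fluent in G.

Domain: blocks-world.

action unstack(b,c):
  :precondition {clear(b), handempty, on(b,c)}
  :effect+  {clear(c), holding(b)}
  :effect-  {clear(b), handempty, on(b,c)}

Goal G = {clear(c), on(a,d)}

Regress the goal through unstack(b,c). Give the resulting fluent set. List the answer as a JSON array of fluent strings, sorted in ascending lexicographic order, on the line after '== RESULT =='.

Regress:
  G ∩ del = {}  (empty — regression defined)
  G \ add = {clear(c), on(a,d)} \ {clear(c), holding(b)} = {on(a,d)}
  ∪ pre   = {on(a,d)} ∪ {clear(b), handempty, on(b,c)}
          = {clear(b), handempty, on(a,d), on(b,c)}

== RESULT ==
["clear(b)", "handempty", "on(a,d)", "on(b,c)"]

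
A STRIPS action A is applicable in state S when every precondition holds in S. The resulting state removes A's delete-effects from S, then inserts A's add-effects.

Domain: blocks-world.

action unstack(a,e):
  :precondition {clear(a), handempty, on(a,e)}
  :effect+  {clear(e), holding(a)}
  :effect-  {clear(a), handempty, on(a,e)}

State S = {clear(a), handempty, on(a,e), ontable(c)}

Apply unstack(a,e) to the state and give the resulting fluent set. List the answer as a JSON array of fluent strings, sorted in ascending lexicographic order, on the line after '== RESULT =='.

Compute (S \ del) ∪ add:
  pre ⊆ S: {clear(a), handempty, on(a,e)} ⊆ S  — applicable
  S \ del = {ontable(c)}
  ∪ add   = {clear(e), holding(a), ontable(c)}

== RESULT ==
["clear(e)", "holding(a)", "ontable(c)"]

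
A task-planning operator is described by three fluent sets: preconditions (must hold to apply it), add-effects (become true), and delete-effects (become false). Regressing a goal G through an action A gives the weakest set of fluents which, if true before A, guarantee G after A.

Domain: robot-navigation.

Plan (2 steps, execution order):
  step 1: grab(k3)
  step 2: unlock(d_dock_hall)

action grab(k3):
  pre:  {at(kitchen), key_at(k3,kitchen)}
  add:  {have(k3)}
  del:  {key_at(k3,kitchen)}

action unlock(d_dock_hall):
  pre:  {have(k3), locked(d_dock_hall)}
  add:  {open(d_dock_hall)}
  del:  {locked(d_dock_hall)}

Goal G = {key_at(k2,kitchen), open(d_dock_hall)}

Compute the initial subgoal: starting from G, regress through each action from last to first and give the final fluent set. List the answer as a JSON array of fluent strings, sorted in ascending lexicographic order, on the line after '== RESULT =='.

Regress step by step:
  through step 2 (unlock(d_dock_hall)): drop {open(d_dock_hall)}, keep {key_at(k2,kitchen)}, require {have(k3), locked(d_dock_hall)}
    → {have(k3), key_at(k2,kitchen), locked(d_dock_hall)}
  through step 1 (grab(k3)): drop {have(k3)}, keep {key_at(k2,kitchen), locked(d_dock_hall)}, require {at(kitchen), key_at(k3,kitchen)}
    → {at(kitchen), key_at(k2,kitchen), key_at(k3,kitchen), locked(d_dock_hall)}

== RESULT ==
["at(kitchen)", "key_at(k2,kitchen)", "key_at(k3,kitchen)", "locked(d_dock_hall)"]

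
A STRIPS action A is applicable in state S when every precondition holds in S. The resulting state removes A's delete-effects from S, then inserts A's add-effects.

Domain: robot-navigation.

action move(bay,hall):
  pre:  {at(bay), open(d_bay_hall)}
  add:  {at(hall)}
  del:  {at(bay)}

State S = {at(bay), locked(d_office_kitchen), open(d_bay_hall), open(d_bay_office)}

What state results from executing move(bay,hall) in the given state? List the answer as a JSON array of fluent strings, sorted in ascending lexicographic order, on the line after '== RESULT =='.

Progress:
  pre ⊆ S: {at(bay), open(d_bay_hall)} ⊆ S  — applicable
  S \ del = {locked(d_office_kitchen), open(d_bay_hall), open(d_bay_office)}
  ∪ add   = {at(hall), locked(d_office_kitchen), open(d_bay_hall), open(d_bay_office)}

== RESULT ==
["at(hall)", "locked(d_office_kitchen)", "open(d_bay_hall)", "open(d_bay_office)"]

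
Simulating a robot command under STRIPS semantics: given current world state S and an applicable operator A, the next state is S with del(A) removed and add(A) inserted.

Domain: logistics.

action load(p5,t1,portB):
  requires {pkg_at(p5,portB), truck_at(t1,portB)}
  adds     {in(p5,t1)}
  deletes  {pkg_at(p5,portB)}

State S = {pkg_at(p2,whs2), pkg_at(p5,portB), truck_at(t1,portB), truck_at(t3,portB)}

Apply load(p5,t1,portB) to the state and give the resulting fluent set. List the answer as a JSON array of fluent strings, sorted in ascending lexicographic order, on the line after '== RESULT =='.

Compute (S \ del) ∪ add:
  pre ⊆ S: {pkg_at(p5,portB), truck_at(t1,portB)} ⊆ S  — applicable
  S \ del = {pkg_at(p2,whs2), truck_at(t1,portB), truck_at(t3,portB)}
  ∪ add   = {in(p5,t1), pkg_at(p2,whs2), truck_at(t1,portB), truck_at(t3,portB)}

== RESULT ==
["in(p5,t1)", "pkg_at(p2,whs2)", "truck_at(t1,portB)", "truck_at(t3,portB)"]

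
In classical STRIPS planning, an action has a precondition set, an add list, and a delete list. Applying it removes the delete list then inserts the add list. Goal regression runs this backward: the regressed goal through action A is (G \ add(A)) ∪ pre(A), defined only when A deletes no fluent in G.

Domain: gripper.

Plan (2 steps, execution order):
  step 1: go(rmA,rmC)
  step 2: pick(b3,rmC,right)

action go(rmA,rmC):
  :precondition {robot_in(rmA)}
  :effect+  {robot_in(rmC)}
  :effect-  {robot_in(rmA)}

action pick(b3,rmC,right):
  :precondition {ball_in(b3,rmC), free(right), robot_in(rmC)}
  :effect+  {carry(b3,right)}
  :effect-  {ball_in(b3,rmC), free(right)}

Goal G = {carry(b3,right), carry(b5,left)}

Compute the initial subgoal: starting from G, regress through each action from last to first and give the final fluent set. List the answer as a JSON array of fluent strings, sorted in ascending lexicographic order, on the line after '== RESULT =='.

Regress step by step:
  through step 2 (pick(b3,rmC,right)): drop {carry(b3,right)}, keep {carry(b5,left)}, require {ball_in(b3,rmC), free(right), robot_in(rmC)}
    → {ball_in(b3,rmC), carry(b5,left), free(right), robot_in(rmC)}
  through step 1 (go(rmA,rmC)): drop {robot_in(rmC)}, keep {ball_in(b3,rmC), carry(b5,left), free(right)}, require {robot_in(rmA)}
    → {ball_in(b3,rmC), carry(b5,left), free(right), robot_in(rmA)}

== RESULT ==
["ball_in(b3,rmC)", "carry(b5,left)", "free(right)", "robot_in(rmA)"]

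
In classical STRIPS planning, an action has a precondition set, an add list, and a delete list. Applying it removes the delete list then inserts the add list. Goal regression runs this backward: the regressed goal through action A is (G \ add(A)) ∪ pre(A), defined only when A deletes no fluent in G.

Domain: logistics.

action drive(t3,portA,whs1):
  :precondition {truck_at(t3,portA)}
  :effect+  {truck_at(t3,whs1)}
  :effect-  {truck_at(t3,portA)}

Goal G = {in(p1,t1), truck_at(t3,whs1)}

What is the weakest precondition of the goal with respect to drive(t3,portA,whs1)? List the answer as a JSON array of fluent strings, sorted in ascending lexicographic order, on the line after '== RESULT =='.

Compute (G \ add) ∪ pre:
  G ∩ del = {}  (empty — regression defined)
  G \ add = {in(p1,t1), truck_at(t3,whs1)} \ {truck_at(t3,whs1)} = {in(p1,t1)}
  ∪ pre   = {in(p1,t1)} ∪ {truck_at(t3,portA)}
          = {in(p1,t1), truck_at(t3,portA)}

== RESULT ==
["in(p1,t1)", "truck_at(t3,portA)"]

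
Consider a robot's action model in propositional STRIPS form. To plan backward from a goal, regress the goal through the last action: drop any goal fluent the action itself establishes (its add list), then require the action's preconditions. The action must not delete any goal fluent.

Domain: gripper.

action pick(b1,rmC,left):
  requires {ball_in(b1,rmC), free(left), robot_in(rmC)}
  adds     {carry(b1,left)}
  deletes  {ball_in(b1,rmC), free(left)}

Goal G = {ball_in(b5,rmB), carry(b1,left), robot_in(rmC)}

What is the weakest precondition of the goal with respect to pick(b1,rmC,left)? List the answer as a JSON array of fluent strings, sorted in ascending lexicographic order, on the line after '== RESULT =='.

Compute (G \ add) ∪ pre:
  G ∩ del = {}  (empty — regression defined)
  G \ add = {ball_in(b5,rmB), carry(b1,left), robot_in(rmC)} \ {carry(b1,left)} = {ball_in(b5,rmB), robot_in(rmC)}
  ∪ pre   = {ball_in(b5,rmB), robot_in(rmC)} ∪ {ball_in(b1,rmC), free(left), robot_in(rmC)}
          = {ball_in(b1,rmC), ball_in(b5,rmB), free(left), robot_in(rmC)}

== RESULT ==
["ball_in(b1,rmC)", "ball_in(b5,rmB)", "free(left)", "robot_in(rmC)"]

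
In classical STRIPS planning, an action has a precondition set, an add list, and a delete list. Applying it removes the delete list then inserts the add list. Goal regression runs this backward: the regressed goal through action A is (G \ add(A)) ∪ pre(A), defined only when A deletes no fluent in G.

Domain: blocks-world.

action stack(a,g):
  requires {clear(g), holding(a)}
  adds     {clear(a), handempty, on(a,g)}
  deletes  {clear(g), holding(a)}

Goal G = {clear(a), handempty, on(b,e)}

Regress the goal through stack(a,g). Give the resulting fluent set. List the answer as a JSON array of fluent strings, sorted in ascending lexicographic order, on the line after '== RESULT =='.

Compute (G \ add) ∪ pre:
  G ∩ del = {}  (empty — regression defined)
  G \ add = {clear(a), handempty, on(b,e)} \ {clear(a), handempty, on(a,g)} = {on(b,e)}
  ∪ pre   = {on(b,e)} ∪ {clear(g), holding(a)}
          = {clear(g), holding(a), on(b,e)}

== RESULT ==
["clear(g)", "holding(a)", "on(b,e)"]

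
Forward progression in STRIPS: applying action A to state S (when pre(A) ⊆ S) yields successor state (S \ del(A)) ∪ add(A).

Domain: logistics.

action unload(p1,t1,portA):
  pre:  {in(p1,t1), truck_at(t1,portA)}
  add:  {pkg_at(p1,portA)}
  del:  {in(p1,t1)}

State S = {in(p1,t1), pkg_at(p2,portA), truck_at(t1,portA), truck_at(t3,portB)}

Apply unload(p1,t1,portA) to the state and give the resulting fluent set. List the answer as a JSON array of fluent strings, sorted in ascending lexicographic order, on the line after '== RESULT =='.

Progress:
  pre ⊆ S: {in(p1,t1), truck_at(t1,portA)} ⊆ S  — applicable
  S \ del = {pkg_at(p2,portA), truck_at(t1,portA), truck_at(t3,portB)}
  ∪ add   = {pkg_at(p1,portA), pkg_at(p2,portA), truck_at(t1,portA), truck_at(t3,portB)}

== RESULT ==
["pkg_at(p1,portA)", "pkg_at(p2,portA)", "truck_at(t1,portA)", "truck_at(t3,portB)"]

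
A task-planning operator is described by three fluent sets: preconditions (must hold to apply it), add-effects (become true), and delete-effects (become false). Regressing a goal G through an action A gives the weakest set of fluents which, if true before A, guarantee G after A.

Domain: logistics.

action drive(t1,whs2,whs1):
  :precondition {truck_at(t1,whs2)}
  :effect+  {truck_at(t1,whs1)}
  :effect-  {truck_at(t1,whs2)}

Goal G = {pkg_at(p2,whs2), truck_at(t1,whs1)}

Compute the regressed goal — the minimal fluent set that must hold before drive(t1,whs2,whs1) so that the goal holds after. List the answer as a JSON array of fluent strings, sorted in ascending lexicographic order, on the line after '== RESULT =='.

Compute (G \ add) ∪ pre:
  G ∩ del = {}  (empty — regression defined)
  G \ add = {pkg_at(p2,whs2), truck_at(t1,whs1)} \ {truck_at(t1,whs1)} = {pkg_at(p2,whs2)}
  ∪ pre   = {pkg_at(p2,whs2)} ∪ {truck_at(t1,whs2)}
          = {pkg_at(p2,whs2), truck_at(t1,whs2)}

== RESULT ==
["pkg_at(p2,whs2)", "truck_at(t1,whs2)"]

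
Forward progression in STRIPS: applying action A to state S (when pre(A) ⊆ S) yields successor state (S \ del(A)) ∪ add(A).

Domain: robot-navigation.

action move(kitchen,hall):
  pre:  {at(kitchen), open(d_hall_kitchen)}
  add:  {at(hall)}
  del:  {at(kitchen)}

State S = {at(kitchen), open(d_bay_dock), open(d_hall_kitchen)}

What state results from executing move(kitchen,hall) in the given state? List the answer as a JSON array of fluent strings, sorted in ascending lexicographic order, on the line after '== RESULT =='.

Compute (S \ del) ∪ add:
  pre ⊆ S: {at(kitchen), open(d_hall_kitchen)} ⊆ S  — applicable
  S \ del = {open(d_bay_dock), open(d_hall_kitchen)}
  ∪ add   = {at(hall), open(d_bay_dock), open(d_hall_kitchen)}

== RESULT ==
["at(hall)", "open(d_bay_dock)", "open(d_hall_kitchen)"]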